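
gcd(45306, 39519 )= 9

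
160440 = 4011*40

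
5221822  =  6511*802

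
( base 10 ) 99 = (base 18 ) 59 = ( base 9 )120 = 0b1100011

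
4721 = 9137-4416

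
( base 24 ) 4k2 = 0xAE2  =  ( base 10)2786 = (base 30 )32Q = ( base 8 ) 5342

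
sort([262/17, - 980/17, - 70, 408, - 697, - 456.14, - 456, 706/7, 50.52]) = [  -  697, - 456.14,-456, - 70, - 980/17, 262/17, 50.52, 706/7, 408]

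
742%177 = 34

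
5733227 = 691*8297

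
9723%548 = 407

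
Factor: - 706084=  - 2^2 * 176521^1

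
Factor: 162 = 2^1 * 3^4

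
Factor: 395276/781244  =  7^1*19^1*743^1*195311^(  -  1) = 98819/195311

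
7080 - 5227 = 1853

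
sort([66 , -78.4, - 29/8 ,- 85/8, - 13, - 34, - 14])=[ - 78.4, - 34, - 14, - 13, - 85/8,-29/8,66 ]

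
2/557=2/557 = 0.00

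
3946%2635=1311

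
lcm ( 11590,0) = 0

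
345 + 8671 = 9016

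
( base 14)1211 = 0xC4F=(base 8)6117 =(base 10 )3151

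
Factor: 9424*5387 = 2^4*19^1*31^1*5387^1  =  50767088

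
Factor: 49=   7^2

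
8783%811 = 673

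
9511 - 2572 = 6939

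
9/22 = 9/22 = 0.41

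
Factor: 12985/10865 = 49/41 = 7^2*41^(-1 ) 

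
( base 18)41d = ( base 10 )1327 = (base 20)367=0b10100101111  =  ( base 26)1P1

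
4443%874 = 73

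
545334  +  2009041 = 2554375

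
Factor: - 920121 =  - 3^1*306707^1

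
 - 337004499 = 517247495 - 854251994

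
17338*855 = 14823990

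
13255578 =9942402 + 3313176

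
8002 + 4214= 12216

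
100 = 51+49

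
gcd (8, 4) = 4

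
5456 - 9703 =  - 4247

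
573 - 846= - 273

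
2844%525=219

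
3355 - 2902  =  453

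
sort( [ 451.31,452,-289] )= [- 289,451.31, 452 ]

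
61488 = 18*3416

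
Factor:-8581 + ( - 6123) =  - 2^4 *919^1 = - 14704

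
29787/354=9929/118 = 84.14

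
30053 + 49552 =79605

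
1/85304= 1/85304= 0.00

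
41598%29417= 12181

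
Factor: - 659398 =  - 2^1*487^1*677^1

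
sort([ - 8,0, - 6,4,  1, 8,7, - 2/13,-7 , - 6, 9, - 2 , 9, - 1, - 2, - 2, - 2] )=[ - 8, - 7,-6, - 6, - 2 , - 2, -2, - 2, - 1, - 2/13, 0, 1, 4, 7,8, 9,  9 ] 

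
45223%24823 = 20400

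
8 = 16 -8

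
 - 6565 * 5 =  - 32825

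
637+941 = 1578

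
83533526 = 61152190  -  -22381336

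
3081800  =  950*3244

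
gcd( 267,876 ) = 3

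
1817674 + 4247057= 6064731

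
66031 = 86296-20265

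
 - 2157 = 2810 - 4967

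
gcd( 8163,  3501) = 9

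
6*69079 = 414474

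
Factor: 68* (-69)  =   - 4692=-2^2*3^1 * 17^1*23^1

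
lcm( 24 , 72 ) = 72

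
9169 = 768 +8401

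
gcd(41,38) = 1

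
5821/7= 5821/7 =831.57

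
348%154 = 40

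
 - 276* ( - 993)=274068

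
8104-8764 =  - 660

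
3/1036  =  3/1036 = 0.00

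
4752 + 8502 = 13254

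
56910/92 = 618 + 27/46 = 618.59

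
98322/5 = 19664 + 2/5 = 19664.40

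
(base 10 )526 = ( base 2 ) 1000001110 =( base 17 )1DG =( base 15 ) 251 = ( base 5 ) 4101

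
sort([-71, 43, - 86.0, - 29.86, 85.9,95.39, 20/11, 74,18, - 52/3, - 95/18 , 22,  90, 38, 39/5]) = [ - 86.0, - 71, - 29.86,-52/3, - 95/18 , 20/11,39/5, 18, 22, 38, 43,74, 85.9,90,95.39 ] 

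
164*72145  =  11831780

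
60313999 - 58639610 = 1674389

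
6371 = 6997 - 626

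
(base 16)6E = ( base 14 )7C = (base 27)42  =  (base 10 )110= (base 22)50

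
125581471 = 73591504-  -  51989967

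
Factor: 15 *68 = 2^2*3^1*5^1 *17^1 = 1020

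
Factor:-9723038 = -2^1 * 13^1*373963^1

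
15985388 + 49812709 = 65798097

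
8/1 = 8 = 8.00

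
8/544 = 1/68 = 0.01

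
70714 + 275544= 346258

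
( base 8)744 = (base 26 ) ig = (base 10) 484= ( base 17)1b8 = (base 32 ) F4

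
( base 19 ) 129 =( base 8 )630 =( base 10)408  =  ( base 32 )CO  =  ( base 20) 108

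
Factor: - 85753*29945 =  - 5^1 * 29^1*53^1* 113^1*2957^1 = - 2567873585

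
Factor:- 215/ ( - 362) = 2^( - 1)*5^1*43^1*181^( - 1) 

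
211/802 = 211/802 = 0.26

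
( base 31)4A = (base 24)5E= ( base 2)10000110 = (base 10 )134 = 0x86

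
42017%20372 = 1273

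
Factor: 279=3^2*31^1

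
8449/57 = 148 + 13/57 = 148.23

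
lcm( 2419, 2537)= 104017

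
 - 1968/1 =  - 1968 = - 1968.00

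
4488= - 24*( - 187)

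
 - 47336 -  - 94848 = 47512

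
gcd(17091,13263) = 3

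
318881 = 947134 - 628253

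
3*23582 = 70746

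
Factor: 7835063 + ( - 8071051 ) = -2^2*58997^1= - 235988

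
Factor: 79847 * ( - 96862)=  - 2^1 *19^1 * 2549^1*79847^1= - 7734140114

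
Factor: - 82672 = -2^4*5167^1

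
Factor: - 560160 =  - 2^5*3^2*5^1 *389^1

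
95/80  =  1 + 3/16 = 1.19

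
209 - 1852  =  - 1643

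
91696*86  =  7885856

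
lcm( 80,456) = 4560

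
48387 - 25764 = 22623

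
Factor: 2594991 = 3^1 * 7^2*127^1*139^1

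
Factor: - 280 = -2^3 * 5^1*7^1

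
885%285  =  30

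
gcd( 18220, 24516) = 4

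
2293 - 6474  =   - 4181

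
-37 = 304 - 341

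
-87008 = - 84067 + - 2941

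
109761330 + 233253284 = 343014614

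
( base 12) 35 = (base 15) 2b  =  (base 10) 41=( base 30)1B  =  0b101001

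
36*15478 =557208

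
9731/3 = 3243 + 2/3 =3243.67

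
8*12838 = 102704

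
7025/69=7025/69 = 101.81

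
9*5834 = 52506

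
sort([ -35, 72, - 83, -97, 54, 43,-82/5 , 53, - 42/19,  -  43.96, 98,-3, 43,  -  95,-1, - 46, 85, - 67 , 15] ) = [  -  97, - 95,-83, - 67,-46 , - 43.96, - 35,-82/5, - 3,-42/19, - 1, 15,  43,43, 53,54,72, 85, 98]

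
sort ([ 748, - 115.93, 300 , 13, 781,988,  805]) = [ - 115.93 , 13,300,748,  781,805,988] 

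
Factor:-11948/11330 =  - 58/55 = - 2^1 * 5^( - 1)*11^( - 1 )*29^1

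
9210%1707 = 675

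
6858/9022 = 3429/4511=0.76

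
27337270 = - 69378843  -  - 96716113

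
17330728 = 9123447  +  8207281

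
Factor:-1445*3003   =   - 4339335=- 3^1*5^1*7^1*11^1*13^1*17^2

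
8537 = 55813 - 47276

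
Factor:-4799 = -4799^1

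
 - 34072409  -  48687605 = -82760014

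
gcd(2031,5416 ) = 677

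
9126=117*78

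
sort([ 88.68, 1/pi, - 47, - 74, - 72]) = [ - 74, - 72,-47,  1/pi, 88.68]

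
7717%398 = 155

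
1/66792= 1/66792=0.00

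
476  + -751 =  - 275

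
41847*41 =1715727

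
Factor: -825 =  -  3^1*5^2 * 11^1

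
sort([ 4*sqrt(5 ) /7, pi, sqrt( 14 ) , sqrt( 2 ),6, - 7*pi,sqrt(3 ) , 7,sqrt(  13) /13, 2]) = [ - 7*pi, sqrt(13 )/13, 4*sqrt( 5)/7 , sqrt(2 ),  sqrt(3) , 2 , pi, sqrt(14 ), 6, 7 ] 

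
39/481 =3/37 = 0.08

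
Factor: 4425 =3^1*5^2*59^1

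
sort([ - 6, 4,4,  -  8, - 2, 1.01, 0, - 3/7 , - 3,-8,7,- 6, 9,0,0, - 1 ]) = [ - 8,-8, - 6, - 6, - 3, - 2, - 1,-3/7, 0, 0 , 0,1.01,  4 , 4 , 7,9]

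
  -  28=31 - 59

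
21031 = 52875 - 31844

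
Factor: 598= 2^1 * 13^1*23^1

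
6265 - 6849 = - 584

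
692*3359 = 2324428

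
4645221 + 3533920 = 8179141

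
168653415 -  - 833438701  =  1002092116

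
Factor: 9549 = 3^2*1061^1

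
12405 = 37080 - 24675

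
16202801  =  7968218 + 8234583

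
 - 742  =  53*(-14)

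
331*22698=7513038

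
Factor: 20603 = 11^1 * 1873^1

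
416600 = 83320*5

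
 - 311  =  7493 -7804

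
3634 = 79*46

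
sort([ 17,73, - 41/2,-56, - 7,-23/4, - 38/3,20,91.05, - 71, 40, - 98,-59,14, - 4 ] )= [ - 98, - 71 , - 59, - 56,  -  41/2, - 38/3, - 7, - 23/4, -4,14, 17,  20,40, 73, 91.05 ] 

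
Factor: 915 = 3^1*5^1 * 61^1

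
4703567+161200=4864767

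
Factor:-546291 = -3^3* 20233^1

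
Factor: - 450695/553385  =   - 79/97 = - 79^1*97^( - 1)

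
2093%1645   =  448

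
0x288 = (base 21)19i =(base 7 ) 1614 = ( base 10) 648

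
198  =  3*66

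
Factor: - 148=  - 2^2 * 37^1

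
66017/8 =8252  +  1/8=8252.12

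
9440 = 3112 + 6328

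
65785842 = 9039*7278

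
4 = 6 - 2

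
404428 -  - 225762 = 630190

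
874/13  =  874/13 = 67.23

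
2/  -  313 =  - 2/313 = - 0.01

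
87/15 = 5  +  4/5  =  5.80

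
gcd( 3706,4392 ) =2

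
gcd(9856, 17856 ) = 64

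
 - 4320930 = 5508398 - 9829328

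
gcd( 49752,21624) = 24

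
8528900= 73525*116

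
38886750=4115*9450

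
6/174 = 1/29 = 0.03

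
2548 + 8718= 11266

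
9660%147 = 105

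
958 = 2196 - 1238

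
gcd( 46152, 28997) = 1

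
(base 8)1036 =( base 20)172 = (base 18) 1C2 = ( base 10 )542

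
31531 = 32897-1366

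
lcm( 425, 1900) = 32300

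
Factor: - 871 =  - 13^1 * 67^1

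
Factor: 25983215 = 5^1*23^1*225941^1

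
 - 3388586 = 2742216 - 6130802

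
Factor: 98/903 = 2^1*3^(-1 )*7^1*43^(-1 )  =  14/129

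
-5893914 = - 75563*78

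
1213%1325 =1213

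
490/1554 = 35/111 =0.32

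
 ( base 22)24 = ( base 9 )53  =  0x30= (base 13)39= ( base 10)48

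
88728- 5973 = 82755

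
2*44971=89942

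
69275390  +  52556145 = 121831535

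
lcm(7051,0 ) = 0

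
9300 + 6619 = 15919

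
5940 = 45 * 132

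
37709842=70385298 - 32675456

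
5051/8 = 5051/8 = 631.38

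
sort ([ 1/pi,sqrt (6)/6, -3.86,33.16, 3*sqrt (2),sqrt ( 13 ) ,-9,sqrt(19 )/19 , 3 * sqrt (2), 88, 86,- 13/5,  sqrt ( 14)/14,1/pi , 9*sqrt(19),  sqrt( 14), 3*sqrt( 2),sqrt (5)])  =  [ - 9, - 3.86 , - 13/5,sqrt(19) /19,sqrt( 14)/14, 1/pi,  1/pi, sqrt(6)/6,sqrt(5), sqrt( 13) , sqrt(14), 3*sqrt( 2) , 3 * sqrt( 2),3*sqrt(2 ),33.16, 9*sqrt(19),86, 88]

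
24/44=6/11 = 0.55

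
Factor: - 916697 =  - 491^1*1867^1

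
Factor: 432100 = 2^2*5^2*29^1  *  149^1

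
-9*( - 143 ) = 1287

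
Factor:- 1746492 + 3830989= 47^1*44351^1 = 2084497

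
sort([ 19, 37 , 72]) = [ 19,37,72 ]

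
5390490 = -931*( - 5790)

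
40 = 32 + 8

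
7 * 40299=282093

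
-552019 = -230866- 321153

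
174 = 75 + 99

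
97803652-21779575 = 76024077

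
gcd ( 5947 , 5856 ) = 1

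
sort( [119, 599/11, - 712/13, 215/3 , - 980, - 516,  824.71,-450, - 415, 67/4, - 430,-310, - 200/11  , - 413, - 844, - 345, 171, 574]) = [ - 980, - 844, - 516, - 450 ,-430, - 415, - 413, - 345, - 310, - 712/13  , - 200/11,67/4,  599/11, 215/3, 119 , 171, 574,824.71] 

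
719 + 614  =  1333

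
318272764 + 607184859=925457623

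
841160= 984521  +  -143361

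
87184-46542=40642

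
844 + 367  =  1211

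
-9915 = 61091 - 71006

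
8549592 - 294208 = 8255384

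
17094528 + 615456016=632550544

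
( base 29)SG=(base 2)1100111100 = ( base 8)1474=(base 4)30330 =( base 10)828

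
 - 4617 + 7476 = 2859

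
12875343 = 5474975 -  - 7400368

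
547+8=555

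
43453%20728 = 1997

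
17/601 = 17/601= 0.03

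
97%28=13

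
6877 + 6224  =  13101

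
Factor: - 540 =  - 2^2*3^3*5^1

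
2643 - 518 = 2125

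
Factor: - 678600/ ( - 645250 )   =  2^2*3^2*5^( - 1 )*13^1*89^(-1)=   468/445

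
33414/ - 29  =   -33414/29=- 1152.21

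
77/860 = 77/860 = 0.09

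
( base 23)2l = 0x43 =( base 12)57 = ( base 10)67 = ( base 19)3A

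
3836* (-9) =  - 34524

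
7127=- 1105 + 8232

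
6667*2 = 13334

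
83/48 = 83/48 = 1.73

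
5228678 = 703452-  -4525226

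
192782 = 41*4702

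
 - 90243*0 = 0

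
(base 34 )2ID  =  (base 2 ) 101101111001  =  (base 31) 31n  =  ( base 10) 2937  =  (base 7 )11364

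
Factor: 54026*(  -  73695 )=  - 2^1*3^1 * 5^1*7^1*17^4* 227^1 = - 3981446070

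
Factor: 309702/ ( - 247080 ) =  - 727/580 = - 2^( - 2)*5^( - 1 )*29^(  -  1)*727^1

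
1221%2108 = 1221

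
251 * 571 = 143321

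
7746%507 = 141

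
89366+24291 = 113657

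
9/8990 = 9/8990 = 0.00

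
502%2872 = 502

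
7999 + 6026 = 14025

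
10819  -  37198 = - 26379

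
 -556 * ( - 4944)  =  2748864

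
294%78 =60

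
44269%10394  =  2693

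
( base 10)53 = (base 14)3b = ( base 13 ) 41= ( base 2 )110101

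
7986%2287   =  1125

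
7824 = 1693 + 6131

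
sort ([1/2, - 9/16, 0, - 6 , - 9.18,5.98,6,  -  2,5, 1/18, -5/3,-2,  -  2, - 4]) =[ - 9.18, - 6, - 4,  -  2,-2, - 2  ,-5/3, - 9/16,0,1/18, 1/2,5, 5.98 , 6] 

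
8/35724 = 2/8931=0.00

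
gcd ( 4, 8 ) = 4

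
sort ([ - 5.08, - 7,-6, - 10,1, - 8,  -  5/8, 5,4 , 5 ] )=[ - 10, - 8,-7, - 6, - 5.08, - 5/8,  1, 4,5,  5 ]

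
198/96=33/16 = 2.06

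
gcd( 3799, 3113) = 1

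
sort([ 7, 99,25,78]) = [ 7,25,78, 99]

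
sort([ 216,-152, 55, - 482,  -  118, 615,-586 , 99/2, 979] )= [-586 , - 482,  -  152 ,-118,99/2,55, 216,  615, 979]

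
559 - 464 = 95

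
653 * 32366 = 21134998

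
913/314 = 2 + 285/314 = 2.91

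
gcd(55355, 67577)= 1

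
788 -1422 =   -  634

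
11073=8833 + 2240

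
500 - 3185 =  - 2685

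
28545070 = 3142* 9085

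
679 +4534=5213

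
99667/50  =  1993 + 17/50=1993.34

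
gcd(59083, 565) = 1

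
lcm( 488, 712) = 43432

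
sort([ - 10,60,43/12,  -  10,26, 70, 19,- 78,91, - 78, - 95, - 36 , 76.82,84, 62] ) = [ - 95, - 78, - 78,-36, - 10, - 10, 43/12,  19,26, 60,62, 70,76.82, 84,91 ]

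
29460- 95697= - 66237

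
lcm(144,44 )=1584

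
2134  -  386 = 1748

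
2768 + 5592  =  8360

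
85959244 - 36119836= 49839408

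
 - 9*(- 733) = 6597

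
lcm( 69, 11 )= 759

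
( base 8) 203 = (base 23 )5G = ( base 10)131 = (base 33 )3w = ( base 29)4F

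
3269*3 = 9807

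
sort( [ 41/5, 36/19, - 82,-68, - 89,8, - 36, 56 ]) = [ - 89,  -  82, - 68, - 36,36/19, 8, 41/5,56]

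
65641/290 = 65641/290 = 226.35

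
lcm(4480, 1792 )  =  8960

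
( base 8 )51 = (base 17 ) 27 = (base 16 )29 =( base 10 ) 41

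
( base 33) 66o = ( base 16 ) 1A64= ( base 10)6756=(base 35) 5i1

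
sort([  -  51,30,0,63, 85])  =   [  -  51, 0,  30, 63,85 ] 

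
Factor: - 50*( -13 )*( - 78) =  - 2^2*3^1*5^2 * 13^2 = - 50700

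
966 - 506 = 460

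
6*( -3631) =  - 21786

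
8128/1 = 8128 = 8128.00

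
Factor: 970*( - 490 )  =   - 2^2*5^2 * 7^2 * 97^1 = - 475300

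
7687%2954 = 1779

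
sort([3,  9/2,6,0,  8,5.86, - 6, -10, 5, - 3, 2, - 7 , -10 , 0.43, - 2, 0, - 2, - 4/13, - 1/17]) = [ - 10, - 10, - 7, - 6, - 3 , - 2,- 2, - 4/13, - 1/17,0 , 0,0.43,2, 3, 9/2, 5  ,  5.86 , 6,8]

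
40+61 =101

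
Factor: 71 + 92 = 163^1=163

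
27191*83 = 2256853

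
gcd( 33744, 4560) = 912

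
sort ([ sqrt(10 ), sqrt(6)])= [ sqrt(6), sqrt(10) ] 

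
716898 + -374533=342365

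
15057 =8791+6266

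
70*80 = 5600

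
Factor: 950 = 2^1 * 5^2 * 19^1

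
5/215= 1/43 = 0.02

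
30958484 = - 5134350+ 36092834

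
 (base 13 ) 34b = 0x23a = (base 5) 4240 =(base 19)1B0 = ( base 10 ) 570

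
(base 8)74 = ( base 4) 330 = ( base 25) 2a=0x3C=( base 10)60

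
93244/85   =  93244/85 = 1096.99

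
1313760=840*1564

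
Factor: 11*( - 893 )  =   - 9823 = - 11^1*19^1 *47^1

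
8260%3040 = 2180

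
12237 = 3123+9114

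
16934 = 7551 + 9383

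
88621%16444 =6401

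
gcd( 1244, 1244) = 1244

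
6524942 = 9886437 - 3361495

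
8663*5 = 43315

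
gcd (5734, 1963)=1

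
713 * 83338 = 59419994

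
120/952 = 15/119 = 0.13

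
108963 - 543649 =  - 434686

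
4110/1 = 4110  =  4110.00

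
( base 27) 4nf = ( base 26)56G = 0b110111100000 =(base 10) 3552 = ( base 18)ah6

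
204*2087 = 425748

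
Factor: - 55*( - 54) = 2^1  *  3^3*5^1*11^1 = 2970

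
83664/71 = 1178 + 26/71 = 1178.37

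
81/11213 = 81/11213 = 0.01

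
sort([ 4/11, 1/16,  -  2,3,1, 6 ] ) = [  -  2, 1/16, 4/11,  1 , 3,6]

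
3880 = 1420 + 2460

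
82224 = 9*9136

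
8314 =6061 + 2253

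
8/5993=8/5993 = 0.00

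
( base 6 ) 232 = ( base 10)92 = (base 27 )3B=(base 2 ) 1011100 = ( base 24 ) 3K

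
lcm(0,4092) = 0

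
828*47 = 38916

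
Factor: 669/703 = 3^1*19^( - 1 )*37^( - 1)*223^1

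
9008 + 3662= 12670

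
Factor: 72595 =5^1 * 14519^1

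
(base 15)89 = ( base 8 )201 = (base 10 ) 129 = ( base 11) 108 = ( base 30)49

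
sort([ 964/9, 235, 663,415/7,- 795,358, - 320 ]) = [-795, - 320, 415/7, 964/9,  235  ,  358, 663] 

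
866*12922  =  11190452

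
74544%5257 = 946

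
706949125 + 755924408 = 1462873533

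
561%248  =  65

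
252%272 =252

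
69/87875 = 69/87875 = 0.00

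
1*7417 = 7417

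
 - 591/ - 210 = 197/70 = 2.81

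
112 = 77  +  35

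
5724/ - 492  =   - 12 + 15/41 =- 11.63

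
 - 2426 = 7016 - 9442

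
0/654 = 0 = 0.00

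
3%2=1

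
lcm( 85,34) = 170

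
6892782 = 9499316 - 2606534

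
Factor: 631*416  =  262496 = 2^5*13^1 * 631^1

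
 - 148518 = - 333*446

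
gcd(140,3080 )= 140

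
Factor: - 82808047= -7^1 *67^1*383^1*461^1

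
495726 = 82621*6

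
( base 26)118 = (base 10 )710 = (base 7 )2033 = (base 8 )1306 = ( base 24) 15e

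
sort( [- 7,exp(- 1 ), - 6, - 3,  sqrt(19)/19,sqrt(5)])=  [-7,  -  6 , - 3,sqrt( 19)/19,exp(  -  1 ),sqrt(5)]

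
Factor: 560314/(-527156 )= - 997/938=- 2^( - 1 )*7^ (  -  1 )*67^( - 1)*997^1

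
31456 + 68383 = 99839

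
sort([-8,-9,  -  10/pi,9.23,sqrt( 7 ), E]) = [  -  9, - 8, - 10/pi,sqrt( 7),E,9.23]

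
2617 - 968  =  1649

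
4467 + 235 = 4702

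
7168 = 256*28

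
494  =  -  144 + 638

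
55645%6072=997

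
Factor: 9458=2^1*4729^1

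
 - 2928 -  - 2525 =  - 403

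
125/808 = 125/808  =  0.15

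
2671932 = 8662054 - 5990122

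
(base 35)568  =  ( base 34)5GJ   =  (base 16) 18c7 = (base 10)6343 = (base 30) 71D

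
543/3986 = 543/3986 = 0.14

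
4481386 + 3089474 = 7570860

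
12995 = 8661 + 4334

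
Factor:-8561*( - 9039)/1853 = 77382879/1853=3^1*7^1*17^ ( - 1)*23^1*109^( - 1 )*131^1  *1223^1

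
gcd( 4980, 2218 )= 2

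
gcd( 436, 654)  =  218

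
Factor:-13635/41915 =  - 3^3*83^( - 1 ) = - 27/83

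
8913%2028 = 801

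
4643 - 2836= 1807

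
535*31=16585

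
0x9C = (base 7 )312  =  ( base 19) 84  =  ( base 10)156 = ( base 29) 5b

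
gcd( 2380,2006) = 34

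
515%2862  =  515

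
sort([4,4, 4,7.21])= [ 4,4,  4,  7.21]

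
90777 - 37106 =53671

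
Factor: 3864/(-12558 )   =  -2^2 * 13^( - 1) = -4/13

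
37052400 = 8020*4620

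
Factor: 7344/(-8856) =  - 2^1*17^1*41^(-1) = - 34/41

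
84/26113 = 84/26113 = 0.00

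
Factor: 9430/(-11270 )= - 41/49 = - 7^ (-2 )*41^1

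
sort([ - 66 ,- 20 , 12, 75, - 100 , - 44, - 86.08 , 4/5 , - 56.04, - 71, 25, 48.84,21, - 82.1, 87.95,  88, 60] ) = [-100 ,- 86.08,-82.1, - 71, - 66, - 56.04, - 44, - 20,4/5,12, 21, 25, 48.84,60, 75, 87.95, 88] 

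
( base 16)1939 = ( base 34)5JV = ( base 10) 6457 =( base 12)38A1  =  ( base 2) 1100100111001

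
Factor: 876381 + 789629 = 1666010 = 2^1*5^1*166601^1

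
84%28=0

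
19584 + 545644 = 565228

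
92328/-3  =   - 30776/1  =  - 30776.00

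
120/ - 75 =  - 2 + 2/5 = -1.60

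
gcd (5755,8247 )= 1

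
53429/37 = 1444+1/37= 1444.03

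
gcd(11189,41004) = 67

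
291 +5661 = 5952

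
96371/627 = 153 + 40/57 =153.70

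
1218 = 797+421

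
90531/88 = 1028 + 67/88 = 1028.76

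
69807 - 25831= 43976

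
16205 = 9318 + 6887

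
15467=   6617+8850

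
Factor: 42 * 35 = 1470 =2^1 * 3^1*5^1*7^2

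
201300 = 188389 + 12911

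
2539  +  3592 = 6131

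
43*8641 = 371563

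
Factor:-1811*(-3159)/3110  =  5720949/3110 = 2^(-1 )*3^5*5^( - 1)*13^1*311^( - 1 )*1811^1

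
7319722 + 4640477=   11960199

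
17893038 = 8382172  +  9510866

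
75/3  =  25  =  25.00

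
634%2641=634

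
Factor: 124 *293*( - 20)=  - 726640 = - 2^4*5^1*31^1*293^1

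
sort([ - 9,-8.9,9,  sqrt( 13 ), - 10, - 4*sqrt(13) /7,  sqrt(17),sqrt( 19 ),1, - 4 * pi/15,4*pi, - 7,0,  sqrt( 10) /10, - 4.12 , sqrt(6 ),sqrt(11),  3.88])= [ - 10,-9 , - 8.9, - 7, - 4.12, - 4 * sqrt( 13 )/7, - 4*pi/15 , 0,sqrt(10 ) /10, 1, sqrt(6 ), sqrt( 11 ), sqrt(13 ),3.88, sqrt( 17), sqrt(19), 9,4*pi] 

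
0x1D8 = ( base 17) 1ad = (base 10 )472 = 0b111011000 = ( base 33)EA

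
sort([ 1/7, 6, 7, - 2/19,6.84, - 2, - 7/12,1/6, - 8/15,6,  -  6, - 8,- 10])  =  [ - 10,  -  8, - 6, - 2, - 7/12, - 8/15, - 2/19,1/7,1/6,6,6,6.84,7 ] 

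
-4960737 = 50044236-55004973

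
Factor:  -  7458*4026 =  - 30025908 = -2^2*3^2*11^2*61^1*113^1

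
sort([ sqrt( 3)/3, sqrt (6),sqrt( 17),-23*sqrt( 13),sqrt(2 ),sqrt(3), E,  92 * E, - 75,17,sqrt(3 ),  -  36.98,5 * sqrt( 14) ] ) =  [ - 23*sqrt(  13 ),-75,-36.98,  sqrt( 3) /3, sqrt( 2) , sqrt( 3 ),sqrt( 3), sqrt(6),E, sqrt( 17),17, 5* sqrt( 14),92*E]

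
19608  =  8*2451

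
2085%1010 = 65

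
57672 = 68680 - 11008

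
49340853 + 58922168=108263021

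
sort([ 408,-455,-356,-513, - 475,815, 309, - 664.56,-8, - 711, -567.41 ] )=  [ - 711,  -  664.56,  -  567.41, - 513, - 475,  -  455,-356,- 8,309,408,815] 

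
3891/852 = 4 + 161/284 = 4.57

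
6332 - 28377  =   - 22045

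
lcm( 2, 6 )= 6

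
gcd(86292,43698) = 6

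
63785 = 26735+37050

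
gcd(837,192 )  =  3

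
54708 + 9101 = 63809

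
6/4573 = 6/4573 =0.00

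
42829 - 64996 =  - 22167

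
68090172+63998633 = 132088805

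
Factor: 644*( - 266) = - 171304 =-2^3*7^2* 19^1*23^1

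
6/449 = 6/449 = 0.01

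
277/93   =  2 + 91/93 = 2.98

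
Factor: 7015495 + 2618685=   9634180 = 2^2*5^1*31^1*41^1*379^1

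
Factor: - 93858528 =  - 2^5*3^1*977693^1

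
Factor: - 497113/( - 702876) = 2^( - 2)*3^( - 1 )*58573^(-1 )*497113^1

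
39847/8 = 4980 + 7/8  =  4980.88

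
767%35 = 32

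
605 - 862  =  -257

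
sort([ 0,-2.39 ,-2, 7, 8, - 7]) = [-7, - 2.39,-2, 0,7,8 ]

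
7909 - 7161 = 748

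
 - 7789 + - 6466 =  - 14255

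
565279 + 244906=810185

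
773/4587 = 773/4587 = 0.17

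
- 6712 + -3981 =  - 10693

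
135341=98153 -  - 37188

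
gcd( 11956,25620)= 1708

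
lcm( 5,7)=35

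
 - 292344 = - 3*97448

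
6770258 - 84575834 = -77805576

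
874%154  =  104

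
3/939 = 1/313=0.00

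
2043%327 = 81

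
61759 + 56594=118353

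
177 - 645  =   - 468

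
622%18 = 10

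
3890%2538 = 1352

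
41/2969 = 41/2969 = 0.01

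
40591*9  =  365319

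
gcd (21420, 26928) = 612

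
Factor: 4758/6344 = 2^ (-2)*3^1 =3/4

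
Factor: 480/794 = 2^4*3^1 * 5^1*397^(  -  1) = 240/397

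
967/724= 1+243/724 = 1.34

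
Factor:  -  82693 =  - 13^1* 6361^1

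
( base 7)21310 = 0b1010010110011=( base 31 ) 5FT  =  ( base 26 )7ll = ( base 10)5299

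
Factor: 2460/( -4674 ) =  - 2^1*5^1*19^(-1 ) = - 10/19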